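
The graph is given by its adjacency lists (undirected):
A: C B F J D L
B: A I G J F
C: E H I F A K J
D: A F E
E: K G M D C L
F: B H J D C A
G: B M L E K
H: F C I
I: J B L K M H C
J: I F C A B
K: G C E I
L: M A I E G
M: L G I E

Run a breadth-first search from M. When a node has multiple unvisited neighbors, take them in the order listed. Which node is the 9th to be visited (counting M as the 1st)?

J

Visit M; enqueue L, G, I, E → queue [L, G, I, E]
Visit L; enqueue A → queue [G, I, E, A]
Visit G; enqueue B, K → queue [I, E, A, B, K]
Visit I; enqueue J, H, C → queue [E, A, B, K, J, H, C]
Visit E; enqueue D → queue [A, B, K, J, H, C, D]
Visit A; enqueue F → queue [B, K, J, H, C, D, F]
Visit B → queue [K, J, H, C, D, F]
Visit K → queue [J, H, C, D, F]
Visit J → queue [H, C, D, F]
Visit H → queue [C, D, F]
Visit C → queue [D, F]
Visit D → queue [F]
Visit F → queue []

Visit order: M, L, G, I, E, A, B, K, J, H, C, D, F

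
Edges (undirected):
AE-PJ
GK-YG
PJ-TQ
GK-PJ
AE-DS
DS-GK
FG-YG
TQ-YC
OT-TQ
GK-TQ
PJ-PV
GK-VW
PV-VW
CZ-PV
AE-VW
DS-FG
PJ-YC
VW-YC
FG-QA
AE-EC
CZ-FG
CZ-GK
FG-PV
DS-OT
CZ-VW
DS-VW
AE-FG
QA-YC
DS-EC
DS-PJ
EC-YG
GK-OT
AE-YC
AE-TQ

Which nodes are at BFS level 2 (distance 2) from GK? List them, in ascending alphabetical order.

Level 0: GK
Level 1: CZ, DS, OT, PJ, TQ, VW, YG
Level 2: AE, EC, FG, PV, YC
Level 3: QA

AE, EC, FG, PV, YC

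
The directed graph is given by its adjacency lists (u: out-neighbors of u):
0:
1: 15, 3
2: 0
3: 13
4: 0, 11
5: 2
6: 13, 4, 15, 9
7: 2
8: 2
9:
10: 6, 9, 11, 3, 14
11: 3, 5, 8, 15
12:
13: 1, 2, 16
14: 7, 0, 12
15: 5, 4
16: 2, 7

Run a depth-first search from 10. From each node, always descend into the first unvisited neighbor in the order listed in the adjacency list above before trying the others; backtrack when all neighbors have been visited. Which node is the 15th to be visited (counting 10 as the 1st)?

9

Visit 10
10 → 6
6 → 13
13 → 1
1 → 15
15 → 5
5 → 2
2 → 0
15 → 4
4 → 11
11 → 3
11 → 8
13 → 16
16 → 7
6 → 9
10 → 14
14 → 12

Visit order: 10, 6, 13, 1, 15, 5, 2, 0, 4, 11, 3, 8, 16, 7, 9, 14, 12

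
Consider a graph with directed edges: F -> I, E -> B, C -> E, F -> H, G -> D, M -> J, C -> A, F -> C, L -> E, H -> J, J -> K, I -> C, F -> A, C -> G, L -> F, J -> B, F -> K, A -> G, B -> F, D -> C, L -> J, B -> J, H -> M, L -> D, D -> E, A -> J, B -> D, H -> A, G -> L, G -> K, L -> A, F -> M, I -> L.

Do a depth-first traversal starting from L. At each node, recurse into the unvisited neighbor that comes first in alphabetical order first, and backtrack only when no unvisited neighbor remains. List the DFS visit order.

L, A, G, D, C, E, B, F, H, J, K, M, I

Visit L
L → A
A → G
G → D
D → C
C → E
E → B
B → F
F → H
H → J
J → K
H → M
F → I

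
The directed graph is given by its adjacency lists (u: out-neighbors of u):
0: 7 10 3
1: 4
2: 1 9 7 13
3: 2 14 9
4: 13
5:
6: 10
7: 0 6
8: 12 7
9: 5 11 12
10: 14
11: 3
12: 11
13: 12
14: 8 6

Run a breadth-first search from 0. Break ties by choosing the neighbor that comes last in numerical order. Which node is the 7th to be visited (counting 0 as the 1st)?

Visit 0; enqueue 10, 7, 3 → queue [10, 7, 3]
Visit 10; enqueue 14 → queue [7, 3, 14]
Visit 7; enqueue 6 → queue [3, 14, 6]
Visit 3; enqueue 9, 2 → queue [14, 6, 9, 2]
Visit 14; enqueue 8 → queue [6, 9, 2, 8]
Visit 6 → queue [9, 2, 8]
Visit 9; enqueue 12, 11, 5 → queue [2, 8, 12, 11, 5]
Visit 2; enqueue 13, 1 → queue [8, 12, 11, 5, 13, 1]
Visit 8 → queue [12, 11, 5, 13, 1]
Visit 12 → queue [11, 5, 13, 1]
Visit 11 → queue [5, 13, 1]
Visit 5 → queue [13, 1]
Visit 13 → queue [1]
Visit 1; enqueue 4 → queue [4]
Visit 4 → queue []

Visit order: 0, 10, 7, 3, 14, 6, 9, 2, 8, 12, 11, 5, 13, 1, 4

9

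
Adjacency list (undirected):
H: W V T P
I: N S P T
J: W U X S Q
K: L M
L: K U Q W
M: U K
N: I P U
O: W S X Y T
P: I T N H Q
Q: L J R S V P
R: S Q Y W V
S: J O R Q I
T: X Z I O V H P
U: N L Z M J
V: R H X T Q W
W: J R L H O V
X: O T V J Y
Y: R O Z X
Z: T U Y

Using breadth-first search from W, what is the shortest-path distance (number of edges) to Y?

2

Level 0: W
Level 1: H, J, L, O, R, V
Level 2: K, P, Q, S, T, U, X, Y
Level 3: I, M, N, Z
Y first appears at level 2.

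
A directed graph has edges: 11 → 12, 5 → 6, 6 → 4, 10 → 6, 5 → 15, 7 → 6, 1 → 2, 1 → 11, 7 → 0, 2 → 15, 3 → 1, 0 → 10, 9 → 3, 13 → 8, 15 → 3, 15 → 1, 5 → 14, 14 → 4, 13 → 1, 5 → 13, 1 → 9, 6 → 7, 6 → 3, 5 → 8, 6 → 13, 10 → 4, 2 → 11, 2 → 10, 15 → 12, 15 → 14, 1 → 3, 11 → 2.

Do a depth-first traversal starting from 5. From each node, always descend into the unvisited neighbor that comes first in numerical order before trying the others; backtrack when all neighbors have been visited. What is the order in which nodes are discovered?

Visit 5
5 → 6
6 → 3
3 → 1
1 → 2
2 → 10
10 → 4
2 → 11
11 → 12
2 → 15
15 → 14
1 → 9
6 → 7
7 → 0
6 → 13
13 → 8

5 -> 6 -> 3 -> 1 -> 2 -> 10 -> 4 -> 11 -> 12 -> 15 -> 14 -> 9 -> 7 -> 0 -> 13 -> 8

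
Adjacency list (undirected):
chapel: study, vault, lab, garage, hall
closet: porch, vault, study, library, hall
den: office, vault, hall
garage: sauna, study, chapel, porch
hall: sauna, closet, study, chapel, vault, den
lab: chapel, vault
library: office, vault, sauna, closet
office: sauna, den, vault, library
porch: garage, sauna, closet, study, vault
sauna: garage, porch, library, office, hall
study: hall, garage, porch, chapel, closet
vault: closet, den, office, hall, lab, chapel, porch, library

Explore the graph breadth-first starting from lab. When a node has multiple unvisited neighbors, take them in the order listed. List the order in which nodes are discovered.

lab → chapel → vault → study → garage → hall → closet → den → office → porch → library → sauna

Visit lab; enqueue chapel, vault → queue [chapel, vault]
Visit chapel; enqueue study, garage, hall → queue [vault, study, garage, hall]
Visit vault; enqueue closet, den, office, porch, library → queue [study, garage, hall, closet, den, office, porch, library]
Visit study → queue [garage, hall, closet, den, office, porch, library]
Visit garage; enqueue sauna → queue [hall, closet, den, office, porch, library, sauna]
Visit hall → queue [closet, den, office, porch, library, sauna]
Visit closet → queue [den, office, porch, library, sauna]
Visit den → queue [office, porch, library, sauna]
Visit office → queue [porch, library, sauna]
Visit porch → queue [library, sauna]
Visit library → queue [sauna]
Visit sauna → queue []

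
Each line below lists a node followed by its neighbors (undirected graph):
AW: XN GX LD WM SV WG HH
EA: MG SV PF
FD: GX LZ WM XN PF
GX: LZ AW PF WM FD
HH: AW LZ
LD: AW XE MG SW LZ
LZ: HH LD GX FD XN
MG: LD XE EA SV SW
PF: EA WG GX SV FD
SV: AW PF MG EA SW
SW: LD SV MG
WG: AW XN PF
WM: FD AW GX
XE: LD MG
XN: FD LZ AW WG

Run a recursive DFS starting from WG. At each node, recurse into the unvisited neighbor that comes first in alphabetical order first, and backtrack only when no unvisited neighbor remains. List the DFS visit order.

Visit WG
WG → AW
AW → GX
GX → FD
FD → LZ
LZ → HH
LZ → LD
LD → MG
MG → EA
EA → PF
PF → SV
SV → SW
MG → XE
LZ → XN
FD → WM

WG, AW, GX, FD, LZ, HH, LD, MG, EA, PF, SV, SW, XE, XN, WM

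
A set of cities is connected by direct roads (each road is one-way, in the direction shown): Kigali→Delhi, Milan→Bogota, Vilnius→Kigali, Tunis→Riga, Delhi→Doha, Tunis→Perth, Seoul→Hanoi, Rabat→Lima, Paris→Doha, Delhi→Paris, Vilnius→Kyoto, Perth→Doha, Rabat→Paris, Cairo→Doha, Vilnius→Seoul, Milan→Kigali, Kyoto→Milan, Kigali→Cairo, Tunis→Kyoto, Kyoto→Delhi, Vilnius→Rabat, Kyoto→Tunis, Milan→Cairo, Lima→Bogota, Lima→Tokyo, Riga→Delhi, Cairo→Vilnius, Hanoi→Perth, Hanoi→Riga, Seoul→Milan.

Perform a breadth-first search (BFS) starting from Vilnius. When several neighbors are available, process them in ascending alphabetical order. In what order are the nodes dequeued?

Visit Vilnius; enqueue Kigali, Kyoto, Rabat, Seoul → queue [Kigali, Kyoto, Rabat, Seoul]
Visit Kigali; enqueue Cairo, Delhi → queue [Kyoto, Rabat, Seoul, Cairo, Delhi]
Visit Kyoto; enqueue Milan, Tunis → queue [Rabat, Seoul, Cairo, Delhi, Milan, Tunis]
Visit Rabat; enqueue Lima, Paris → queue [Seoul, Cairo, Delhi, Milan, Tunis, Lima, Paris]
Visit Seoul; enqueue Hanoi → queue [Cairo, Delhi, Milan, Tunis, Lima, Paris, Hanoi]
Visit Cairo; enqueue Doha → queue [Delhi, Milan, Tunis, Lima, Paris, Hanoi, Doha]
Visit Delhi → queue [Milan, Tunis, Lima, Paris, Hanoi, Doha]
Visit Milan; enqueue Bogota → queue [Tunis, Lima, Paris, Hanoi, Doha, Bogota]
Visit Tunis; enqueue Perth, Riga → queue [Lima, Paris, Hanoi, Doha, Bogota, Perth, Riga]
Visit Lima; enqueue Tokyo → queue [Paris, Hanoi, Doha, Bogota, Perth, Riga, Tokyo]
Visit Paris → queue [Hanoi, Doha, Bogota, Perth, Riga, Tokyo]
Visit Hanoi → queue [Doha, Bogota, Perth, Riga, Tokyo]
Visit Doha → queue [Bogota, Perth, Riga, Tokyo]
Visit Bogota → queue [Perth, Riga, Tokyo]
Visit Perth → queue [Riga, Tokyo]
Visit Riga → queue [Tokyo]
Visit Tokyo → queue []

Vilnius → Kigali → Kyoto → Rabat → Seoul → Cairo → Delhi → Milan → Tunis → Lima → Paris → Hanoi → Doha → Bogota → Perth → Riga → Tokyo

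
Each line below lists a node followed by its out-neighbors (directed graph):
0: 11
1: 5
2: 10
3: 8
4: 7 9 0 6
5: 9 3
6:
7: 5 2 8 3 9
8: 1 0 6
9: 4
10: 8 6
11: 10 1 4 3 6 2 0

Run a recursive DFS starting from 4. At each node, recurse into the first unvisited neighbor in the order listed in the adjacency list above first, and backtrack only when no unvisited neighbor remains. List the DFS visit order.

4 7 5 9 3 8 1 0 11 10 6 2

Visit 4
4 → 7
7 → 5
5 → 9
5 → 3
3 → 8
8 → 1
8 → 0
0 → 11
11 → 10
10 → 6
11 → 2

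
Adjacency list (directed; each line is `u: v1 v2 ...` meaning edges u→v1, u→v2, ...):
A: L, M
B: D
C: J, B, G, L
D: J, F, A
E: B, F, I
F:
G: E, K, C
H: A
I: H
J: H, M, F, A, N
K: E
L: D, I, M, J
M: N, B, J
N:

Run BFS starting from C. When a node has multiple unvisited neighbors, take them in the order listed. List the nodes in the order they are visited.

C, J, B, G, L, H, M, F, A, N, D, E, K, I

Visit C; enqueue J, B, G, L → queue [J, B, G, L]
Visit J; enqueue H, M, F, A, N → queue [B, G, L, H, M, F, A, N]
Visit B; enqueue D → queue [G, L, H, M, F, A, N, D]
Visit G; enqueue E, K → queue [L, H, M, F, A, N, D, E, K]
Visit L; enqueue I → queue [H, M, F, A, N, D, E, K, I]
Visit H → queue [M, F, A, N, D, E, K, I]
Visit M → queue [F, A, N, D, E, K, I]
Visit F → queue [A, N, D, E, K, I]
Visit A → queue [N, D, E, K, I]
Visit N → queue [D, E, K, I]
Visit D → queue [E, K, I]
Visit E → queue [K, I]
Visit K → queue [I]
Visit I → queue []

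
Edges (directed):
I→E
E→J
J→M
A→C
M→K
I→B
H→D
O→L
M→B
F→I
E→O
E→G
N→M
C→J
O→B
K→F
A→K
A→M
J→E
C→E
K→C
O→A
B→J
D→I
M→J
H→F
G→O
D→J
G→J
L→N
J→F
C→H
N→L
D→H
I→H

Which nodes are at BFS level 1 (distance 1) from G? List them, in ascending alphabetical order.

Level 0: G
Level 1: J, O
Level 2: A, B, E, F, L, M
Level 3: C, I, K, N
Level 4: H
Level 5: D

J, O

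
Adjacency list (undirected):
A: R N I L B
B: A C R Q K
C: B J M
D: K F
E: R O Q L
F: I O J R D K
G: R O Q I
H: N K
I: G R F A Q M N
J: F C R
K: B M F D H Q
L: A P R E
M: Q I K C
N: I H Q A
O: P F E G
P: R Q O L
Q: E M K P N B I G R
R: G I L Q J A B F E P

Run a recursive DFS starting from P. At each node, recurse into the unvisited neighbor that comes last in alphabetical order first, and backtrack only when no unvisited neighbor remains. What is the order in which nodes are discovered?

P -> R -> Q -> N -> I -> M -> K -> H -> F -> O -> G -> E -> L -> A -> B -> C -> J -> D

Visit P
P → R
R → Q
Q → N
N → I
I → M
M → K
K → H
K → F
F → O
O → G
O → E
E → L
L → A
A → B
B → C
C → J
F → D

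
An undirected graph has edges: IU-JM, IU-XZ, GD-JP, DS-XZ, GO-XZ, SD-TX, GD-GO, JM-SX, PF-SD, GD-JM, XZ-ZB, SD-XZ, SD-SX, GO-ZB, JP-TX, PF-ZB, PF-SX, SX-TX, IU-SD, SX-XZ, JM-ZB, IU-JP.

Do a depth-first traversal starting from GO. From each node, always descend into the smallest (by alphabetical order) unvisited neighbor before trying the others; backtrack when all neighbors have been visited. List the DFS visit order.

GO -> GD -> JM -> IU -> JP -> TX -> SD -> PF -> SX -> XZ -> DS -> ZB

Visit GO
GO → GD
GD → JM
JM → IU
IU → JP
JP → TX
TX → SD
SD → PF
PF → SX
SX → XZ
XZ → DS
XZ → ZB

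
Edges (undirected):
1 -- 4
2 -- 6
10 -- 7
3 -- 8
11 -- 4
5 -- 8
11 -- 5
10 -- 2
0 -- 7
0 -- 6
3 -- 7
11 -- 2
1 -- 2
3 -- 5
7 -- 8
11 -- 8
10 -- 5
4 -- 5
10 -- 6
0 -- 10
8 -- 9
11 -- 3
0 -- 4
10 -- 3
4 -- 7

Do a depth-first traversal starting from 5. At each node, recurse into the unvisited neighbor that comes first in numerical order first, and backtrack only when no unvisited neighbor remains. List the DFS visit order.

Visit 5
5 → 3
3 → 7
7 → 0
0 → 4
4 → 1
1 → 2
2 → 6
6 → 10
2 → 11
11 → 8
8 → 9

5 -> 3 -> 7 -> 0 -> 4 -> 1 -> 2 -> 6 -> 10 -> 11 -> 8 -> 9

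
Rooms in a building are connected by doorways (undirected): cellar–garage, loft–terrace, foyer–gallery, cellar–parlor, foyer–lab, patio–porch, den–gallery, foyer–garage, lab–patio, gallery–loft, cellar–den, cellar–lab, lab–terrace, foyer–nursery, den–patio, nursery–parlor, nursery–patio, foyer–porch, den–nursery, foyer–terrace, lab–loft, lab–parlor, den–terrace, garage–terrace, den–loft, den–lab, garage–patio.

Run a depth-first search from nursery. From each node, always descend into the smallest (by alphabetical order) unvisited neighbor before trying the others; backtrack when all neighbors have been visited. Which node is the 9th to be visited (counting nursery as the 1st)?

Visit nursery
nursery → den
den → cellar
cellar → garage
garage → foyer
foyer → gallery
gallery → loft
loft → lab
lab → parlor
lab → patio
patio → porch
lab → terrace

Visit order: nursery, den, cellar, garage, foyer, gallery, loft, lab, parlor, patio, porch, terrace

parlor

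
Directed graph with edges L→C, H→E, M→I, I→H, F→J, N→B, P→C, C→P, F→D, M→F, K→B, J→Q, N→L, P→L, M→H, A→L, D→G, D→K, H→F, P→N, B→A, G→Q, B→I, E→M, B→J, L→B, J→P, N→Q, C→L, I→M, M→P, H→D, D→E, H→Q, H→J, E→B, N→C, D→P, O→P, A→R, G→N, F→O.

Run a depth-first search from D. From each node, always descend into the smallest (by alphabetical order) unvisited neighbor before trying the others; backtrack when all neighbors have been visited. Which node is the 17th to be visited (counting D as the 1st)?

Visit D
D → E
E → B
B → A
A → L
L → C
C → P
P → N
N → Q
A → R
B → I
I → H
H → F
F → J
F → O
I → M
D → G
D → K

Visit order: D, E, B, A, L, C, P, N, Q, R, I, H, F, J, O, M, G, K

G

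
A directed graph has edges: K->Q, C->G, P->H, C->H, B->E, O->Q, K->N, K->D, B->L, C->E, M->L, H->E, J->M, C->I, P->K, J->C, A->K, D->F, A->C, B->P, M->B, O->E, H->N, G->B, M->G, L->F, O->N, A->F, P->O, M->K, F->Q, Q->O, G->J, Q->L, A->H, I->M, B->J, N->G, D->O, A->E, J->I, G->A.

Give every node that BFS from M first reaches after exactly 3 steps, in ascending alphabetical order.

C, H, I, O

Level 0: M
Level 1: B, G, K, L
Level 2: A, D, E, F, J, N, P, Q
Level 3: C, H, I, O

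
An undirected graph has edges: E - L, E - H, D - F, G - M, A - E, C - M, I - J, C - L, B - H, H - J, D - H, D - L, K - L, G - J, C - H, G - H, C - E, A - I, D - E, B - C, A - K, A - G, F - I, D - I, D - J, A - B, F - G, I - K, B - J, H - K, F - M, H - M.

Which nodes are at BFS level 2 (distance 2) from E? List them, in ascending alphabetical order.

B, F, G, I, J, K, M

Level 0: E
Level 1: A, C, D, H, L
Level 2: B, F, G, I, J, K, M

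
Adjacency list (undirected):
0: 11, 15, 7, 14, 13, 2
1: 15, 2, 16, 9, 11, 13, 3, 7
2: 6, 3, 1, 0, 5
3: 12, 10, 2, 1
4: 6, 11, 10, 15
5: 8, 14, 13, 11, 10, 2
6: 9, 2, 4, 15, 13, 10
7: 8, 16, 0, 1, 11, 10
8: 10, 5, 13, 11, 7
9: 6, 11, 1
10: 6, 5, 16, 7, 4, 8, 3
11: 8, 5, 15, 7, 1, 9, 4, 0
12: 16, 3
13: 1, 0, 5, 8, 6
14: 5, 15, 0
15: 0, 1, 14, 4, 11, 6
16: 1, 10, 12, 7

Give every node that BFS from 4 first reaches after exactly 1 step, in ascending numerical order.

Level 0: 4
Level 1: 6, 10, 11, 15
Level 2: 0, 1, 2, 3, 5, 7, 8, 9, 13, 14, 16
Level 3: 12

6, 10, 11, 15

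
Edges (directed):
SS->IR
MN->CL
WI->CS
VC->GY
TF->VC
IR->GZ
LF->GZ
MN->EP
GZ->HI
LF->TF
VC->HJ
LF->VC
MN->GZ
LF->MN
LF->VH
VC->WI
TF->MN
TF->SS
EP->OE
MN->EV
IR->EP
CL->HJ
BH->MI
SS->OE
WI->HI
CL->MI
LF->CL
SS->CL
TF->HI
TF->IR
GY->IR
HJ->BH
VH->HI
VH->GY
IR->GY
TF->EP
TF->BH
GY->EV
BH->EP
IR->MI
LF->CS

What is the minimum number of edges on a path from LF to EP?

2

Level 0: LF
Level 1: CL, CS, GZ, MN, TF, VC, VH
Level 2: BH, EP, EV, GY, HI, HJ, IR, MI, SS, WI
Level 3: OE
EP first appears at level 2.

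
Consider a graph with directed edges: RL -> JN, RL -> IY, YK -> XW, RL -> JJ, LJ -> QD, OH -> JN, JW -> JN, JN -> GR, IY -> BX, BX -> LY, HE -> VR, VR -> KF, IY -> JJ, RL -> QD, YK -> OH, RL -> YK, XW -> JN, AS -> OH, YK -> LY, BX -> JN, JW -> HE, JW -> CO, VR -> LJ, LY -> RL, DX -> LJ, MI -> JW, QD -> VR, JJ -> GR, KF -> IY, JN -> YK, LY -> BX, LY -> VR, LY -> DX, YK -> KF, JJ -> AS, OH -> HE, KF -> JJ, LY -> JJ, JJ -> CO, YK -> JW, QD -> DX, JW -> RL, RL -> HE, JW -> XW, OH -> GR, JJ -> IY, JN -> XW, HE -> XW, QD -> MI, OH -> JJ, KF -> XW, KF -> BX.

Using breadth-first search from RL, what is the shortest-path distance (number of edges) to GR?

2

Level 0: RL
Level 1: HE, IY, JJ, JN, QD, YK
Level 2: AS, BX, CO, DX, GR, JW, KF, LY, MI, OH, VR, XW
Level 3: LJ
GR first appears at level 2.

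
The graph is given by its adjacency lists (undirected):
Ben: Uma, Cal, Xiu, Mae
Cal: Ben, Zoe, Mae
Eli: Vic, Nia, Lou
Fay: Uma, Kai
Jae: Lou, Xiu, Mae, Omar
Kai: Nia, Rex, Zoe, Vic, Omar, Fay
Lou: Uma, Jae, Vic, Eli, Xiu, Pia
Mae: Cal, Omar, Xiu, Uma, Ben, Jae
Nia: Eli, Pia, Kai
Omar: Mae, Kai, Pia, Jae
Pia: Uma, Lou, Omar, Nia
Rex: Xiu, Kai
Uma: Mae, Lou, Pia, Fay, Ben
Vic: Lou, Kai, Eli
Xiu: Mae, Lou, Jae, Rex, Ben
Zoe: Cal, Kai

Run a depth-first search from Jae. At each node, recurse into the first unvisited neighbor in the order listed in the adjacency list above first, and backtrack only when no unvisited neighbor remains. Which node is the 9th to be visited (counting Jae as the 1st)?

Kai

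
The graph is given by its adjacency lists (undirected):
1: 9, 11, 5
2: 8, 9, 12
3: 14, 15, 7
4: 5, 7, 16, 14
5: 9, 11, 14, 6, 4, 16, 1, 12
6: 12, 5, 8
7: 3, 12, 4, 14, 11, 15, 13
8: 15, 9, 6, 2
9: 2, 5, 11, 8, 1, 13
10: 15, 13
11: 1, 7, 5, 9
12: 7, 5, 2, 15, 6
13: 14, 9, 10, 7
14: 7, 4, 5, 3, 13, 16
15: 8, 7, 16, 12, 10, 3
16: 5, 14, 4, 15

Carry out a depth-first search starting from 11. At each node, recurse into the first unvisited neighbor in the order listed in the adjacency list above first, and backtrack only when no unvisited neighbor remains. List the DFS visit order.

11, 1, 9, 2, 8, 15, 7, 3, 14, 4, 5, 6, 12, 16, 13, 10

Visit 11
11 → 1
1 → 9
9 → 2
2 → 8
8 → 15
15 → 7
7 → 3
3 → 14
14 → 4
4 → 5
5 → 6
6 → 12
5 → 16
14 → 13
13 → 10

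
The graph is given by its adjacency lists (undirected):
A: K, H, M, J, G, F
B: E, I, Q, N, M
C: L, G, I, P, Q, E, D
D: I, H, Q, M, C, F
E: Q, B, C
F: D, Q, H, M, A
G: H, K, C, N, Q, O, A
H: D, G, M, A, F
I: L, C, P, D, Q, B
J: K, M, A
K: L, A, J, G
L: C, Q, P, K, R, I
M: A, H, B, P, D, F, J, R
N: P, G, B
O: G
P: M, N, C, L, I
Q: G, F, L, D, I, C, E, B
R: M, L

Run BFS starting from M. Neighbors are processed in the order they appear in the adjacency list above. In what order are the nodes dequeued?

M, A, H, B, P, D, F, J, R, K, G, E, I, Q, N, C, L, O

Visit M; enqueue A, H, B, P, D, F, J, R → queue [A, H, B, P, D, F, J, R]
Visit A; enqueue K, G → queue [H, B, P, D, F, J, R, K, G]
Visit H → queue [B, P, D, F, J, R, K, G]
Visit B; enqueue E, I, Q, N → queue [P, D, F, J, R, K, G, E, I, Q, N]
Visit P; enqueue C, L → queue [D, F, J, R, K, G, E, I, Q, N, C, L]
Visit D → queue [F, J, R, K, G, E, I, Q, N, C, L]
Visit F → queue [J, R, K, G, E, I, Q, N, C, L]
Visit J → queue [R, K, G, E, I, Q, N, C, L]
Visit R → queue [K, G, E, I, Q, N, C, L]
Visit K → queue [G, E, I, Q, N, C, L]
Visit G; enqueue O → queue [E, I, Q, N, C, L, O]
Visit E → queue [I, Q, N, C, L, O]
Visit I → queue [Q, N, C, L, O]
Visit Q → queue [N, C, L, O]
Visit N → queue [C, L, O]
Visit C → queue [L, O]
Visit L → queue [O]
Visit O → queue []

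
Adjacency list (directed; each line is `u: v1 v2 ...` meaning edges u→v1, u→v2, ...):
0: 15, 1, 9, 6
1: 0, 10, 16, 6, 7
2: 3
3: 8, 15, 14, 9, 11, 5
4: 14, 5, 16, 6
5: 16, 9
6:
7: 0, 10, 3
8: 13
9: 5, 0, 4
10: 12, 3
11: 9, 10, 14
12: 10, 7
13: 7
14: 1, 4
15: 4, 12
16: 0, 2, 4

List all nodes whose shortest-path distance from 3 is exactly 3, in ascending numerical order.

Level 0: 3
Level 1: 5, 8, 9, 11, 14, 15
Level 2: 0, 1, 4, 10, 12, 13, 16
Level 3: 2, 6, 7

2, 6, 7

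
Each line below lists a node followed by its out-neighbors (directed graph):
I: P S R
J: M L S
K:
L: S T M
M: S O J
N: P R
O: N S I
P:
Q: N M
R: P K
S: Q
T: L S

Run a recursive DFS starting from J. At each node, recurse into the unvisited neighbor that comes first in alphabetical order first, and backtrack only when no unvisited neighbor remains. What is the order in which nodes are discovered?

J, L, M, O, I, P, R, K, S, Q, N, T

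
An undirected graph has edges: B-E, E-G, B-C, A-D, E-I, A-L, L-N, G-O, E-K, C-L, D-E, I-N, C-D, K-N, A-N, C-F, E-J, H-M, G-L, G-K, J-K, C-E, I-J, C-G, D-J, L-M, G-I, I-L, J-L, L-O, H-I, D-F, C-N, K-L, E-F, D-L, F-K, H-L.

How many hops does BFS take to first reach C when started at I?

Level 0: I
Level 1: E, G, H, J, L, N
Level 2: A, B, C, D, F, K, M, O
C first appears at level 2.

2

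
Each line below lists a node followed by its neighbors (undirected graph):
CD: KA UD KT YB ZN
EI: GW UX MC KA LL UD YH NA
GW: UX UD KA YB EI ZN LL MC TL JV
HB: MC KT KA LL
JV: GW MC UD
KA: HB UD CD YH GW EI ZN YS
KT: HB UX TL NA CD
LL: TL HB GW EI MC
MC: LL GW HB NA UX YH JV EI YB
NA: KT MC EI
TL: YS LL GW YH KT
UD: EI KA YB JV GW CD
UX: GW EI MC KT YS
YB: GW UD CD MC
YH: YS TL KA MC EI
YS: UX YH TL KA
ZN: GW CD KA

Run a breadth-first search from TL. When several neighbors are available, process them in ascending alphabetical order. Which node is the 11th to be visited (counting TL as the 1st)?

Visit TL; enqueue GW, KT, LL, YH, YS → queue [GW, KT, LL, YH, YS]
Visit GW; enqueue EI, JV, KA, MC, UD, UX, YB, ZN → queue [KT, LL, YH, YS, EI, JV, KA, MC, UD, UX, YB, ZN]
Visit KT; enqueue CD, HB, NA → queue [LL, YH, YS, EI, JV, KA, MC, UD, UX, YB, ZN, CD, HB, NA]
Visit LL → queue [YH, YS, EI, JV, KA, MC, UD, UX, YB, ZN, CD, HB, NA]
Visit YH → queue [YS, EI, JV, KA, MC, UD, UX, YB, ZN, CD, HB, NA]
Visit YS → queue [EI, JV, KA, MC, UD, UX, YB, ZN, CD, HB, NA]
Visit EI → queue [JV, KA, MC, UD, UX, YB, ZN, CD, HB, NA]
Visit JV → queue [KA, MC, UD, UX, YB, ZN, CD, HB, NA]
Visit KA → queue [MC, UD, UX, YB, ZN, CD, HB, NA]
Visit MC → queue [UD, UX, YB, ZN, CD, HB, NA]
Visit UD → queue [UX, YB, ZN, CD, HB, NA]
Visit UX → queue [YB, ZN, CD, HB, NA]
Visit YB → queue [ZN, CD, HB, NA]
Visit ZN → queue [CD, HB, NA]
Visit CD → queue [HB, NA]
Visit HB → queue [NA]
Visit NA → queue []

Visit order: TL, GW, KT, LL, YH, YS, EI, JV, KA, MC, UD, UX, YB, ZN, CD, HB, NA

UD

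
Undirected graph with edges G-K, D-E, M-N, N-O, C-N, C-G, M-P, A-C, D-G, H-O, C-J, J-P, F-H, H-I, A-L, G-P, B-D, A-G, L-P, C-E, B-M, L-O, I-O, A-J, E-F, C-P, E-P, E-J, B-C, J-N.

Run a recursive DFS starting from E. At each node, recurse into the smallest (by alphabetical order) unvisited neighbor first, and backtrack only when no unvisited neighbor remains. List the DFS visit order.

Visit E
E → C
C → A
A → G
G → D
D → B
B → M
M → N
N → J
J → P
P → L
L → O
O → H
H → F
H → I
G → K

E, C, A, G, D, B, M, N, J, P, L, O, H, F, I, K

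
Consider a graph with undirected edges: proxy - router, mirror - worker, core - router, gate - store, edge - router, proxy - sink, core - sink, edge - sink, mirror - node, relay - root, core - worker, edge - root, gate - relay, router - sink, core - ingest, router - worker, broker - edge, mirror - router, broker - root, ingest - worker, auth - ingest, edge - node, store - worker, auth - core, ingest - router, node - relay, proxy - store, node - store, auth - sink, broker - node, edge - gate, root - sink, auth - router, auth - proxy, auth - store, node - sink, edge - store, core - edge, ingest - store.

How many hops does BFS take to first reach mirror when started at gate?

3

Level 0: gate
Level 1: edge, relay, store
Level 2: auth, broker, core, ingest, node, proxy, root, router, sink, worker
Level 3: mirror
mirror first appears at level 3.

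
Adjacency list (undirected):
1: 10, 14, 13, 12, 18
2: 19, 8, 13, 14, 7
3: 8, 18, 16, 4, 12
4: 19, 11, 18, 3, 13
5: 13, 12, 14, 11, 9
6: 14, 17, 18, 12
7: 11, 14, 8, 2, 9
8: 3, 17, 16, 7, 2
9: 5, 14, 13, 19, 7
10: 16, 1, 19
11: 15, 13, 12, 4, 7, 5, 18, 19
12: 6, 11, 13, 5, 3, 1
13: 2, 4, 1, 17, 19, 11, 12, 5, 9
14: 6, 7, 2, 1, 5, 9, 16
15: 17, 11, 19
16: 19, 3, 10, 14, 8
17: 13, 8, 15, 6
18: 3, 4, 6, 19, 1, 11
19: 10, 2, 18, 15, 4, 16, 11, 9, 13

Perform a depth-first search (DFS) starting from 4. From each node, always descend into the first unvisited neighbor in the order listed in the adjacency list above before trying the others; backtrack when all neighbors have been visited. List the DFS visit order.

Visit 4
4 → 19
19 → 10
10 → 16
16 → 3
3 → 8
8 → 17
17 → 13
13 → 2
2 → 14
14 → 6
6 → 18
18 → 1
1 → 12
12 → 11
11 → 15
11 → 7
7 → 9
9 → 5

4 19 10 16 3 8 17 13 2 14 6 18 1 12 11 15 7 9 5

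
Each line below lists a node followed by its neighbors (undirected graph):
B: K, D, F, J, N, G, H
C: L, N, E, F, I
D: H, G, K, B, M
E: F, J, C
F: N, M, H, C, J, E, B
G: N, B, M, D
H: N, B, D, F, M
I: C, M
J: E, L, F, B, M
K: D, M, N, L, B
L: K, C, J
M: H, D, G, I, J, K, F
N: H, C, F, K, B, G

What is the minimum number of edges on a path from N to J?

Level 0: N
Level 1: B, C, F, G, H, K
Level 2: D, E, I, J, L, M
J first appears at level 2.

2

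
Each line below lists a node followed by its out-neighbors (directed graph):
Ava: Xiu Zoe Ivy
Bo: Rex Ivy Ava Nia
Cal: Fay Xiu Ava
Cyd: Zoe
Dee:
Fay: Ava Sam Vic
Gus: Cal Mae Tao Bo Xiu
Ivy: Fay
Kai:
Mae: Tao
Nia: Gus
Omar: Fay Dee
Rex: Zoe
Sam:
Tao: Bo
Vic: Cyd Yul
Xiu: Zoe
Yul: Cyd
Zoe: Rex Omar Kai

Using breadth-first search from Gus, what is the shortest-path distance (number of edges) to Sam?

3

Level 0: Gus
Level 1: Bo, Cal, Mae, Tao, Xiu
Level 2: Ava, Fay, Ivy, Nia, Rex, Zoe
Level 3: Kai, Omar, Sam, Vic
Level 4: Cyd, Dee, Yul
Sam first appears at level 3.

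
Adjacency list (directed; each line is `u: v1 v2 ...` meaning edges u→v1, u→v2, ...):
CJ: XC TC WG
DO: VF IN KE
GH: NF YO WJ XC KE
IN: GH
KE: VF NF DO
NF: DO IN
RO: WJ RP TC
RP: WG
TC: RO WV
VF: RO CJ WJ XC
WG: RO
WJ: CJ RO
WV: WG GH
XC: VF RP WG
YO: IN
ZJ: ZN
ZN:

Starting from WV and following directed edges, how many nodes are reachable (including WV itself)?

BFS from WV visits: WV, WG, GH, RO, NF, YO, WJ, XC, KE, RP, TC, DO, IN, CJ, VF
Reachable nodes: 15 of 17 total.

15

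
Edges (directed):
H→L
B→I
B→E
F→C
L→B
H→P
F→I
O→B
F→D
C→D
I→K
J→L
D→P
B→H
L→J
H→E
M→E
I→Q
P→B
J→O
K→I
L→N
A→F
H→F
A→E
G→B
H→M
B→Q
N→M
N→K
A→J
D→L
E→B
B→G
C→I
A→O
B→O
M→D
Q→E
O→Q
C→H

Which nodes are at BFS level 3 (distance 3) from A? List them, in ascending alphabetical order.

G, H, K, N, P

Level 0: A
Level 1: E, F, J, O
Level 2: B, C, D, I, L, Q
Level 3: G, H, K, N, P
Level 4: M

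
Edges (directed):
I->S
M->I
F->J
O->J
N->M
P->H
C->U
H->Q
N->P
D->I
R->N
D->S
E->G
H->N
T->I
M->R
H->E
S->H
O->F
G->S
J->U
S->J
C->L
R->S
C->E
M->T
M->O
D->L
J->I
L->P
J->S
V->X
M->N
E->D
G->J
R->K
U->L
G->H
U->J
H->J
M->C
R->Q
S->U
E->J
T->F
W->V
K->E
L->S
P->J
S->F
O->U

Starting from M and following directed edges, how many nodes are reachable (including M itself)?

19

BFS from M visits: M, C, I, N, O, R, T, E, L, U, S, P, F, J, K, Q, D, G, H
Reachable nodes: 19 of 22 total.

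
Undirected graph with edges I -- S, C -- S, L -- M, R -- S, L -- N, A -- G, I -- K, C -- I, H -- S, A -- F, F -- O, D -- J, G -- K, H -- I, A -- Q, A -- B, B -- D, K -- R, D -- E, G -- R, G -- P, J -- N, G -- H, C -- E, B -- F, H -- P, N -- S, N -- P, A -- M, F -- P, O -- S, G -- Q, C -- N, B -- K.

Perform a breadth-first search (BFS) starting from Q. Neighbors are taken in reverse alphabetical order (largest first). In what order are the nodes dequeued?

Visit Q; enqueue G, A → queue [G, A]
Visit G; enqueue R, P, K, H → queue [A, R, P, K, H]
Visit A; enqueue M, F, B → queue [R, P, K, H, M, F, B]
Visit R; enqueue S → queue [P, K, H, M, F, B, S]
Visit P; enqueue N → queue [K, H, M, F, B, S, N]
Visit K; enqueue I → queue [H, M, F, B, S, N, I]
Visit H → queue [M, F, B, S, N, I]
Visit M; enqueue L → queue [F, B, S, N, I, L]
Visit F; enqueue O → queue [B, S, N, I, L, O]
Visit B; enqueue D → queue [S, N, I, L, O, D]
Visit S; enqueue C → queue [N, I, L, O, D, C]
Visit N; enqueue J → queue [I, L, O, D, C, J]
Visit I → queue [L, O, D, C, J]
Visit L → queue [O, D, C, J]
Visit O → queue [D, C, J]
Visit D; enqueue E → queue [C, J, E]
Visit C → queue [J, E]
Visit J → queue [E]
Visit E → queue []

Q G A R P K H M F B S N I L O D C J E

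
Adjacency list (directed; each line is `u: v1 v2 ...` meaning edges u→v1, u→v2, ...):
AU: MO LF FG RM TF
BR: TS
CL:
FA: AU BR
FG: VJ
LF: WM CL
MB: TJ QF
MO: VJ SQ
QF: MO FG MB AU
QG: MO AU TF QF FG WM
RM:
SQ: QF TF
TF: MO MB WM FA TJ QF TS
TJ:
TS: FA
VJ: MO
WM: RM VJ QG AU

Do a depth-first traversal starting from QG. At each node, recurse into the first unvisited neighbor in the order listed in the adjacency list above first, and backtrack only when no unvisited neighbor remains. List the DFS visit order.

QG, MO, VJ, SQ, QF, FG, MB, TJ, AU, LF, WM, RM, CL, TF, FA, BR, TS

Visit QG
QG → MO
MO → VJ
MO → SQ
SQ → QF
QF → FG
QF → MB
MB → TJ
QF → AU
AU → LF
LF → WM
WM → RM
LF → CL
AU → TF
TF → FA
FA → BR
BR → TS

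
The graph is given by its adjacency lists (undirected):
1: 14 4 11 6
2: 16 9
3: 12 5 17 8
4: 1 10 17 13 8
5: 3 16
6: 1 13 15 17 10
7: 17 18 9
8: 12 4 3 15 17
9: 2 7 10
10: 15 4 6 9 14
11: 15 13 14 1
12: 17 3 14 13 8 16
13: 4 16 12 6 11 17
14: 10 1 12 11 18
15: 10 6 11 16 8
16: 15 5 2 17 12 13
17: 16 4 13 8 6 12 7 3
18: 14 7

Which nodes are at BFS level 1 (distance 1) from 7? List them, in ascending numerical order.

Level 0: 7
Level 1: 9, 17, 18
Level 2: 2, 3, 4, 6, 8, 10, 12, 13, 14, 16
Level 3: 1, 5, 11, 15

9, 17, 18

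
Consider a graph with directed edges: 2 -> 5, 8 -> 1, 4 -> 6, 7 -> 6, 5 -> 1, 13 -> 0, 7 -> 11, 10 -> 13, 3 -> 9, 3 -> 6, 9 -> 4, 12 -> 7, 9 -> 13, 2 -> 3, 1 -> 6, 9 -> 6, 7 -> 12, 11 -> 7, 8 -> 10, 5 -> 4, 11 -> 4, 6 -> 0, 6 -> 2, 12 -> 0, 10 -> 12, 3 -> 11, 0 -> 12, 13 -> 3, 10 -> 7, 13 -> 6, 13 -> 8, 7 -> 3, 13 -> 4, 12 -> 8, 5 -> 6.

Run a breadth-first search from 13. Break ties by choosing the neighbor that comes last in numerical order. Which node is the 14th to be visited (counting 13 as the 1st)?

Visit 13; enqueue 8, 6, 4, 3, 0 → queue [8, 6, 4, 3, 0]
Visit 8; enqueue 10, 1 → queue [6, 4, 3, 0, 10, 1]
Visit 6; enqueue 2 → queue [4, 3, 0, 10, 1, 2]
Visit 4 → queue [3, 0, 10, 1, 2]
Visit 3; enqueue 11, 9 → queue [0, 10, 1, 2, 11, 9]
Visit 0; enqueue 12 → queue [10, 1, 2, 11, 9, 12]
Visit 10; enqueue 7 → queue [1, 2, 11, 9, 12, 7]
Visit 1 → queue [2, 11, 9, 12, 7]
Visit 2; enqueue 5 → queue [11, 9, 12, 7, 5]
Visit 11 → queue [9, 12, 7, 5]
Visit 9 → queue [12, 7, 5]
Visit 12 → queue [7, 5]
Visit 7 → queue [5]
Visit 5 → queue []

Visit order: 13, 8, 6, 4, 3, 0, 10, 1, 2, 11, 9, 12, 7, 5

5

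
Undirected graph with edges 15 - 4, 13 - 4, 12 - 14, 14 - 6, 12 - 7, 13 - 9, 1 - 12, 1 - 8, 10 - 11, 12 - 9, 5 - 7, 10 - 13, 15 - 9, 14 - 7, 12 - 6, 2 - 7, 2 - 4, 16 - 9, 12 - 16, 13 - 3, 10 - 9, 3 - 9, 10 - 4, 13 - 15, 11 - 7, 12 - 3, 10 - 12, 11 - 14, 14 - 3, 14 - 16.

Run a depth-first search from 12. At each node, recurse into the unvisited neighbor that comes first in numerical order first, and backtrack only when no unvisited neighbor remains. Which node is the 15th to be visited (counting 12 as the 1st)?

Visit 12
12 → 1
1 → 8
12 → 3
3 → 9
9 → 10
10 → 4
4 → 2
2 → 7
7 → 5
7 → 11
11 → 14
14 → 6
14 → 16
4 → 13
13 → 15

Visit order: 12, 1, 8, 3, 9, 10, 4, 2, 7, 5, 11, 14, 6, 16, 13, 15

13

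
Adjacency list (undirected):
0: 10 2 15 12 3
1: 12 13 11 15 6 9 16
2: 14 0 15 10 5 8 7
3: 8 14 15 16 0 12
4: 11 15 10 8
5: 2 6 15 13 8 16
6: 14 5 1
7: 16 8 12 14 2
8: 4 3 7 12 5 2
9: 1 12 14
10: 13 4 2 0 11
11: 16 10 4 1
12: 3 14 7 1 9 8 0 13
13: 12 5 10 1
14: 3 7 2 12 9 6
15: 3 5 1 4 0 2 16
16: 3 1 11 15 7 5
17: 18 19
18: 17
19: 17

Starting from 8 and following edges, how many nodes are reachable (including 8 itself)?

BFS from 8 visits: 8, 2, 3, 4, 5, 7, 12, 0, 10, 14, 15, 16, 11, 6, 13, 1, 9
Reachable nodes: 17 of 20 total.

17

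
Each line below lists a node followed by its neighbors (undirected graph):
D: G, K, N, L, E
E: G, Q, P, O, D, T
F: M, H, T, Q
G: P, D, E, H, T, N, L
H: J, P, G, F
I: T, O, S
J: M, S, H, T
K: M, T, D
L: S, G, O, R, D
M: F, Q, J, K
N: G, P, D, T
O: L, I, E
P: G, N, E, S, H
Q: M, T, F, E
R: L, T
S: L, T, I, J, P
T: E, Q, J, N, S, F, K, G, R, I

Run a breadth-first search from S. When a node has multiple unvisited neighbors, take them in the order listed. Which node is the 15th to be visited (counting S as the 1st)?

Visit S; enqueue L, T, I, J, P → queue [L, T, I, J, P]
Visit L; enqueue G, O, R, D → queue [T, I, J, P, G, O, R, D]
Visit T; enqueue E, Q, N, F, K → queue [I, J, P, G, O, R, D, E, Q, N, F, K]
Visit I → queue [J, P, G, O, R, D, E, Q, N, F, K]
Visit J; enqueue M, H → queue [P, G, O, R, D, E, Q, N, F, K, M, H]
Visit P → queue [G, O, R, D, E, Q, N, F, K, M, H]
Visit G → queue [O, R, D, E, Q, N, F, K, M, H]
Visit O → queue [R, D, E, Q, N, F, K, M, H]
Visit R → queue [D, E, Q, N, F, K, M, H]
Visit D → queue [E, Q, N, F, K, M, H]
Visit E → queue [Q, N, F, K, M, H]
Visit Q → queue [N, F, K, M, H]
Visit N → queue [F, K, M, H]
Visit F → queue [K, M, H]
Visit K → queue [M, H]
Visit M → queue [H]
Visit H → queue []

Visit order: S, L, T, I, J, P, G, O, R, D, E, Q, N, F, K, M, H

K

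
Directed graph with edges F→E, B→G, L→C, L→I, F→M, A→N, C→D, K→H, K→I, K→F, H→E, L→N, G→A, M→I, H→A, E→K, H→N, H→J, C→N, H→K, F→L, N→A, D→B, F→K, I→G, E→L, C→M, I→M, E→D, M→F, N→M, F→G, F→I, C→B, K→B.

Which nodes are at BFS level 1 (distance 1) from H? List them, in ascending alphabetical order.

Level 0: H
Level 1: A, E, J, K, N
Level 2: B, D, F, I, L, M
Level 3: C, G

A, E, J, K, N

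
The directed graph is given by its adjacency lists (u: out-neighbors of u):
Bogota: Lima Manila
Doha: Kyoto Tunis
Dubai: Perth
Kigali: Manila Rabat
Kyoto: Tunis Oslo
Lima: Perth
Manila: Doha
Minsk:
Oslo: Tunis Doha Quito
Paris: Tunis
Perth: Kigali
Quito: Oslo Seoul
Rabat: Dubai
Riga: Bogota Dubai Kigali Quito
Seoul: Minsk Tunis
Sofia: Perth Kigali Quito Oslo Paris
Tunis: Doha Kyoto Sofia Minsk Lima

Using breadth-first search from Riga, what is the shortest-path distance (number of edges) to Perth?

Level 0: Riga
Level 1: Bogota, Dubai, Kigali, Quito
Level 2: Lima, Manila, Oslo, Perth, Rabat, Seoul
Level 3: Doha, Minsk, Tunis
Level 4: Kyoto, Sofia
Level 5: Paris
Perth first appears at level 2.

2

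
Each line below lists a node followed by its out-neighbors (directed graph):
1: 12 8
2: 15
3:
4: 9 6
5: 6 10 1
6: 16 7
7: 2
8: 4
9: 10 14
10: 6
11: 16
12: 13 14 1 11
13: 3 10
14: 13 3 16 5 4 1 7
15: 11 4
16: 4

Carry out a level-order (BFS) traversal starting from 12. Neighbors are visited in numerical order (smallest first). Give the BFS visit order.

12 -> 1 -> 11 -> 13 -> 14 -> 8 -> 16 -> 3 -> 10 -> 4 -> 5 -> 7 -> 6 -> 9 -> 2 -> 15

Visit 12; enqueue 1, 11, 13, 14 → queue [1, 11, 13, 14]
Visit 1; enqueue 8 → queue [11, 13, 14, 8]
Visit 11; enqueue 16 → queue [13, 14, 8, 16]
Visit 13; enqueue 3, 10 → queue [14, 8, 16, 3, 10]
Visit 14; enqueue 4, 5, 7 → queue [8, 16, 3, 10, 4, 5, 7]
Visit 8 → queue [16, 3, 10, 4, 5, 7]
Visit 16 → queue [3, 10, 4, 5, 7]
Visit 3 → queue [10, 4, 5, 7]
Visit 10; enqueue 6 → queue [4, 5, 7, 6]
Visit 4; enqueue 9 → queue [5, 7, 6, 9]
Visit 5 → queue [7, 6, 9]
Visit 7; enqueue 2 → queue [6, 9, 2]
Visit 6 → queue [9, 2]
Visit 9 → queue [2]
Visit 2; enqueue 15 → queue [15]
Visit 15 → queue []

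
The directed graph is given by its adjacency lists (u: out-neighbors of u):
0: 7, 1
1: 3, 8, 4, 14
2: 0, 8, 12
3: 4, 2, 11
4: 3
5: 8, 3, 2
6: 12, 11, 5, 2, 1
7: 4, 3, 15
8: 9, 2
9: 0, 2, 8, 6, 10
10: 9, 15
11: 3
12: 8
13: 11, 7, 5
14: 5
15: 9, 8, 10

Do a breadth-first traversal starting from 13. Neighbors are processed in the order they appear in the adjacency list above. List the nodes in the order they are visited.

13 -> 11 -> 7 -> 5 -> 3 -> 4 -> 15 -> 8 -> 2 -> 9 -> 10 -> 0 -> 12 -> 6 -> 1 -> 14

Visit 13; enqueue 11, 7, 5 → queue [11, 7, 5]
Visit 11; enqueue 3 → queue [7, 5, 3]
Visit 7; enqueue 4, 15 → queue [5, 3, 4, 15]
Visit 5; enqueue 8, 2 → queue [3, 4, 15, 8, 2]
Visit 3 → queue [4, 15, 8, 2]
Visit 4 → queue [15, 8, 2]
Visit 15; enqueue 9, 10 → queue [8, 2, 9, 10]
Visit 8 → queue [2, 9, 10]
Visit 2; enqueue 0, 12 → queue [9, 10, 0, 12]
Visit 9; enqueue 6 → queue [10, 0, 12, 6]
Visit 10 → queue [0, 12, 6]
Visit 0; enqueue 1 → queue [12, 6, 1]
Visit 12 → queue [6, 1]
Visit 6 → queue [1]
Visit 1; enqueue 14 → queue [14]
Visit 14 → queue []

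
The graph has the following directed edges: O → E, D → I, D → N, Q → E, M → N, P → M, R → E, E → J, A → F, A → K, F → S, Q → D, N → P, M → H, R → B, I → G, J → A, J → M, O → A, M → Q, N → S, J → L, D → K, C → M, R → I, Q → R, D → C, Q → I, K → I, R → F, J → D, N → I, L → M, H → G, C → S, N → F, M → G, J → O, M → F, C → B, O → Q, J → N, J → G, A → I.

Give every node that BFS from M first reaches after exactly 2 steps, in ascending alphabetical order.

D, E, I, P, R, S

Level 0: M
Level 1: F, G, H, N, Q
Level 2: D, E, I, P, R, S
Level 3: B, C, J, K
Level 4: A, L, O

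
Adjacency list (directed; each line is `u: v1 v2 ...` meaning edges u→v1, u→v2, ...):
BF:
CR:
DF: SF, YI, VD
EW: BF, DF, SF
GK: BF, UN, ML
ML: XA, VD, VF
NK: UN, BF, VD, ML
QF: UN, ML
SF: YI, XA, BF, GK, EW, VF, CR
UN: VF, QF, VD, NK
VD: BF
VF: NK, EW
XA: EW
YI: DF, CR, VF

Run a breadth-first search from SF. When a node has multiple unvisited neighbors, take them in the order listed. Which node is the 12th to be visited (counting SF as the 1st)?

Visit SF; enqueue YI, XA, BF, GK, EW, VF, CR → queue [YI, XA, BF, GK, EW, VF, CR]
Visit YI; enqueue DF → queue [XA, BF, GK, EW, VF, CR, DF]
Visit XA → queue [BF, GK, EW, VF, CR, DF]
Visit BF → queue [GK, EW, VF, CR, DF]
Visit GK; enqueue UN, ML → queue [EW, VF, CR, DF, UN, ML]
Visit EW → queue [VF, CR, DF, UN, ML]
Visit VF; enqueue NK → queue [CR, DF, UN, ML, NK]
Visit CR → queue [DF, UN, ML, NK]
Visit DF; enqueue VD → queue [UN, ML, NK, VD]
Visit UN; enqueue QF → queue [ML, NK, VD, QF]
Visit ML → queue [NK, VD, QF]
Visit NK → queue [VD, QF]
Visit VD → queue [QF]
Visit QF → queue []

Visit order: SF, YI, XA, BF, GK, EW, VF, CR, DF, UN, ML, NK, VD, QF

NK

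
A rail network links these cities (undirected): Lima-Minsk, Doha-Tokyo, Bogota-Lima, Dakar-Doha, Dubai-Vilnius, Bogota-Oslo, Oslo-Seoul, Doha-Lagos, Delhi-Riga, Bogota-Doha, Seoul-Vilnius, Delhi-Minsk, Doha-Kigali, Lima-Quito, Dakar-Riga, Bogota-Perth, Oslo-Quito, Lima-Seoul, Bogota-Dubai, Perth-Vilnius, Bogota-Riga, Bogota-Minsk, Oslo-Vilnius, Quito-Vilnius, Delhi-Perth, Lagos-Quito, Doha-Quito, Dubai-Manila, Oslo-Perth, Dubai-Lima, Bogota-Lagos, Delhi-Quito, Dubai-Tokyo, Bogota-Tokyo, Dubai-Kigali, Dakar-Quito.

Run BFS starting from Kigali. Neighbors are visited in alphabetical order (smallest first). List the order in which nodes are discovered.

Visit Kigali; enqueue Doha, Dubai → queue [Doha, Dubai]
Visit Doha; enqueue Bogota, Dakar, Lagos, Quito, Tokyo → queue [Dubai, Bogota, Dakar, Lagos, Quito, Tokyo]
Visit Dubai; enqueue Lima, Manila, Vilnius → queue [Bogota, Dakar, Lagos, Quito, Tokyo, Lima, Manila, Vilnius]
Visit Bogota; enqueue Minsk, Oslo, Perth, Riga → queue [Dakar, Lagos, Quito, Tokyo, Lima, Manila, Vilnius, Minsk, Oslo, Perth, Riga]
Visit Dakar → queue [Lagos, Quito, Tokyo, Lima, Manila, Vilnius, Minsk, Oslo, Perth, Riga]
Visit Lagos → queue [Quito, Tokyo, Lima, Manila, Vilnius, Minsk, Oslo, Perth, Riga]
Visit Quito; enqueue Delhi → queue [Tokyo, Lima, Manila, Vilnius, Minsk, Oslo, Perth, Riga, Delhi]
Visit Tokyo → queue [Lima, Manila, Vilnius, Minsk, Oslo, Perth, Riga, Delhi]
Visit Lima; enqueue Seoul → queue [Manila, Vilnius, Minsk, Oslo, Perth, Riga, Delhi, Seoul]
Visit Manila → queue [Vilnius, Minsk, Oslo, Perth, Riga, Delhi, Seoul]
Visit Vilnius → queue [Minsk, Oslo, Perth, Riga, Delhi, Seoul]
Visit Minsk → queue [Oslo, Perth, Riga, Delhi, Seoul]
Visit Oslo → queue [Perth, Riga, Delhi, Seoul]
Visit Perth → queue [Riga, Delhi, Seoul]
Visit Riga → queue [Delhi, Seoul]
Visit Delhi → queue [Seoul]
Visit Seoul → queue []

Kigali, Doha, Dubai, Bogota, Dakar, Lagos, Quito, Tokyo, Lima, Manila, Vilnius, Minsk, Oslo, Perth, Riga, Delhi, Seoul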